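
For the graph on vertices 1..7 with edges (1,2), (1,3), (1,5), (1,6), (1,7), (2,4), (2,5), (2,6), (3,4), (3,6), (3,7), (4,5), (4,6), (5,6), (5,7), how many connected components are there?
1 (components: {1, 2, 3, 4, 5, 6, 7})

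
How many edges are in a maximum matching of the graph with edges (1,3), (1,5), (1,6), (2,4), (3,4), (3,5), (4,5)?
3 (matching: (1,6), (2,4), (3,5); upper bound floor(n/2) = floor(6/2) = 3)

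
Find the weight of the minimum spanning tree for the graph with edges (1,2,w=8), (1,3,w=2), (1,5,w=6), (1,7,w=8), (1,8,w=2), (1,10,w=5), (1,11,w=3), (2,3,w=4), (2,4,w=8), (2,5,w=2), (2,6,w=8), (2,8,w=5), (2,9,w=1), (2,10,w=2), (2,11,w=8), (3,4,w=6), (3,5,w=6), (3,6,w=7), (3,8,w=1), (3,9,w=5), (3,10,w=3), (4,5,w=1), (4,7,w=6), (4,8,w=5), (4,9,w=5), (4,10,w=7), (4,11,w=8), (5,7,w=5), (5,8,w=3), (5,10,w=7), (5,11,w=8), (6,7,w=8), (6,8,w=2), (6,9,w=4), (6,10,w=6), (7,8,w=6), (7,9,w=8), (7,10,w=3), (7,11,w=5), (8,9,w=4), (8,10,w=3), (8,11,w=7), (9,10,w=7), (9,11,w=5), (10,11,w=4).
20 (MST edges: (1,3,w=2), (1,11,w=3), (2,5,w=2), (2,9,w=1), (2,10,w=2), (3,8,w=1), (3,10,w=3), (4,5,w=1), (6,8,w=2), (7,10,w=3); sum of weights 2 + 3 + 2 + 1 + 2 + 1 + 3 + 1 + 2 + 3 = 20)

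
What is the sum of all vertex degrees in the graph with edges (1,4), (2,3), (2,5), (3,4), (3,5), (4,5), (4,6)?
14 (handshake: sum of degrees = 2|E| = 2 x 7 = 14)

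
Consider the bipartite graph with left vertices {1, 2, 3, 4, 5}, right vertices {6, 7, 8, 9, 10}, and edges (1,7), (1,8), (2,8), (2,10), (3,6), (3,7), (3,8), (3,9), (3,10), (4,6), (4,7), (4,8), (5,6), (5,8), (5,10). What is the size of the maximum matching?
5 (matching: (1,8), (2,10), (3,9), (4,7), (5,6); upper bound min(|L|,|R|) = min(5,5) = 5)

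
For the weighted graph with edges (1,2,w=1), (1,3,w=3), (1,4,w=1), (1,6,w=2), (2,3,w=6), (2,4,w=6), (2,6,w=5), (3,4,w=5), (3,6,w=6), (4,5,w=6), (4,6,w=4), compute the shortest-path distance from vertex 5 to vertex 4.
6 (path: 5 -> 4; weights 6 = 6)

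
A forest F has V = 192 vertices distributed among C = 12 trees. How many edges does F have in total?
180 (Each of the 12 component trees on V_i vertices has V_i - 1 edges; summing gives V - C = 192 - 12 = 180)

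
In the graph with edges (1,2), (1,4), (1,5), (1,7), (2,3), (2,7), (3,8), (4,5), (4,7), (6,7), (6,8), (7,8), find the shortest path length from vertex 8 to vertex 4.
2 (path: 8 -> 7 -> 4, 2 edges)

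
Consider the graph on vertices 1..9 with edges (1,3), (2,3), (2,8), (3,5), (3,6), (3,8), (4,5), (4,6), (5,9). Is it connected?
No, it has 2 components: {1, 2, 3, 4, 5, 6, 8, 9}, {7}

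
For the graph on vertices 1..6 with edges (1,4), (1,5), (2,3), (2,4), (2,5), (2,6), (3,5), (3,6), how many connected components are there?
1 (components: {1, 2, 3, 4, 5, 6})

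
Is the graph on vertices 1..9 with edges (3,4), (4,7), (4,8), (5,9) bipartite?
Yes. Partition: {1, 2, 3, 6, 7, 8, 9}, {4, 5}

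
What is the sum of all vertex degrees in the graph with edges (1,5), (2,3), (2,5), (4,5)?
8 (handshake: sum of degrees = 2|E| = 2 x 4 = 8)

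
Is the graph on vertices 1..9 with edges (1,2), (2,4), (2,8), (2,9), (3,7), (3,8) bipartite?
Yes. Partition: {1, 4, 5, 6, 7, 8, 9}, {2, 3}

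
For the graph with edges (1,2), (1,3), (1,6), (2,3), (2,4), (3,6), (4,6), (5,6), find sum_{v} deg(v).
16 (handshake: sum of degrees = 2|E| = 2 x 8 = 16)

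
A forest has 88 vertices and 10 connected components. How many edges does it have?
78 (Each of the 10 component trees on V_i vertices has V_i - 1 edges; summing gives V - C = 88 - 10 = 78)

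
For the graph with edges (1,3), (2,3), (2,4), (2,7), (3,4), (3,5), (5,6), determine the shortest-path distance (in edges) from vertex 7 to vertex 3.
2 (path: 7 -> 2 -> 3, 2 edges)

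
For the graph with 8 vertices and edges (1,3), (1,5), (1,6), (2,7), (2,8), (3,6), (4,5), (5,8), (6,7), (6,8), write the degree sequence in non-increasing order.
[4, 3, 3, 3, 2, 2, 2, 1] (degrees: deg(1)=3, deg(2)=2, deg(3)=2, deg(4)=1, deg(5)=3, deg(6)=4, deg(7)=2, deg(8)=3)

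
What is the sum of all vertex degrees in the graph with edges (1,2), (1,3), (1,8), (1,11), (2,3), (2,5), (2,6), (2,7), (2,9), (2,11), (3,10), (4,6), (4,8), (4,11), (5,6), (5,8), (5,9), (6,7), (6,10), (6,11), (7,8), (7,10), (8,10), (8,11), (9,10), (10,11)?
52 (handshake: sum of degrees = 2|E| = 2 x 26 = 52)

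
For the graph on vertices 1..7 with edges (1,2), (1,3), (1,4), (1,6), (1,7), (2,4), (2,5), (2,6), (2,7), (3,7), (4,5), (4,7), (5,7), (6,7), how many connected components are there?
1 (components: {1, 2, 3, 4, 5, 6, 7})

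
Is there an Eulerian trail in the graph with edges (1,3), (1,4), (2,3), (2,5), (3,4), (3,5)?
Yes — and in fact it has an Eulerian circuit (the graph is connected and all 5 vertices have even degree)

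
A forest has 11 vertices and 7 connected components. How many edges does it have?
4 (Each of the 7 component trees on V_i vertices has V_i - 1 edges; summing gives V - C = 11 - 7 = 4)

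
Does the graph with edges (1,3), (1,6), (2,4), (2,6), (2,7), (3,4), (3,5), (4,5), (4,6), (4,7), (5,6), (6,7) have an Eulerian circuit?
No (6 vertices have odd degree: {2, 3, 4, 5, 6, 7}; Eulerian circuit requires 0)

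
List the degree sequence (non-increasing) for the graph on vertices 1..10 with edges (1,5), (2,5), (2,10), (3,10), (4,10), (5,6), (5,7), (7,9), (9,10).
[4, 4, 2, 2, 2, 1, 1, 1, 1, 0] (degrees: deg(1)=1, deg(2)=2, deg(3)=1, deg(4)=1, deg(5)=4, deg(6)=1, deg(7)=2, deg(8)=0, deg(9)=2, deg(10)=4)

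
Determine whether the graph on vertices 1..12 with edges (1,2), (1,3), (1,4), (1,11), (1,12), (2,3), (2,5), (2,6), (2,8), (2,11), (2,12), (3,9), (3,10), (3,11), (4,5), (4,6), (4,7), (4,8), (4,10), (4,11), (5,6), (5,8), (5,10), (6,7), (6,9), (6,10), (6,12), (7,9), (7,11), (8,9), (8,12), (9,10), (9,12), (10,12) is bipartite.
No (odd cycle of length 3: 3 -> 1 -> 2 -> 3)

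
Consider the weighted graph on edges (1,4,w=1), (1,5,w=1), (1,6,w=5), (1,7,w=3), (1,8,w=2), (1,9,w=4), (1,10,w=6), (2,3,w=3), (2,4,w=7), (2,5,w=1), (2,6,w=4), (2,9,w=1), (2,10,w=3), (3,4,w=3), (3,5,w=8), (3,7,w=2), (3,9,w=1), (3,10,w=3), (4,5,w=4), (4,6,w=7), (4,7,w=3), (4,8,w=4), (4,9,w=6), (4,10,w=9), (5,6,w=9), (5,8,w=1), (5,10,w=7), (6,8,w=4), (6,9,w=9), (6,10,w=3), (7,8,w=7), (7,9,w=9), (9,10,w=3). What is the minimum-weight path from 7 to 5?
4 (path: 7 -> 1 -> 5; weights 3 + 1 = 4)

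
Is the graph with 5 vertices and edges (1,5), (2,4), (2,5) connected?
No, it has 2 components: {1, 2, 4, 5}, {3}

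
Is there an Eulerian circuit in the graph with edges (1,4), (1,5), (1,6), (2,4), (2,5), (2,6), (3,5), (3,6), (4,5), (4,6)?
No (2 vertices have odd degree: {1, 2}; Eulerian circuit requires 0)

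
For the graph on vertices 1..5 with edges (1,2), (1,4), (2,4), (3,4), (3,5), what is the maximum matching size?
2 (matching: (2,4), (3,5); upper bound floor(n/2) = floor(5/2) = 2)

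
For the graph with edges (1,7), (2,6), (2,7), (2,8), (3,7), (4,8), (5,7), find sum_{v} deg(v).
14 (handshake: sum of degrees = 2|E| = 2 x 7 = 14)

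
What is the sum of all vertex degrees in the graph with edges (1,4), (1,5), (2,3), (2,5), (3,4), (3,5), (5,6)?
14 (handshake: sum of degrees = 2|E| = 2 x 7 = 14)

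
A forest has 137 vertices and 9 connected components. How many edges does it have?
128 (Each of the 9 component trees on V_i vertices has V_i - 1 edges; summing gives V - C = 137 - 9 = 128)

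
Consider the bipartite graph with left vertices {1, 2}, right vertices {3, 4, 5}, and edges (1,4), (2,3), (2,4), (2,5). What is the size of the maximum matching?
2 (matching: (1,4), (2,5); upper bound min(|L|,|R|) = min(2,3) = 2)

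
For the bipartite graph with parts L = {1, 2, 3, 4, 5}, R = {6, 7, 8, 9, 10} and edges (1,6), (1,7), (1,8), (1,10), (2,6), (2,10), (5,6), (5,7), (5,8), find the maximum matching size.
3 (matching: (1,7), (2,10), (5,8); upper bound min(|L|,|R|) = min(5,5) = 5)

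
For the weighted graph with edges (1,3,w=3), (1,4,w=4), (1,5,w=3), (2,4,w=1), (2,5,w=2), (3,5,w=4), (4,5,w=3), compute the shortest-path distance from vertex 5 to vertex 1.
3 (path: 5 -> 1; weights 3 = 3)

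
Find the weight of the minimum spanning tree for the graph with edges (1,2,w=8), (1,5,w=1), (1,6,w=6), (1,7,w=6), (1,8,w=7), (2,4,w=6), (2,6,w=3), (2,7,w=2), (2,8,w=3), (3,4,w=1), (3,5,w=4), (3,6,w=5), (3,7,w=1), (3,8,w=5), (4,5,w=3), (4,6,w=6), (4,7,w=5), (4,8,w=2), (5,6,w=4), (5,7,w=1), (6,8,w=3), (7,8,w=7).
11 (MST edges: (1,5,w=1), (2,6,w=3), (2,7,w=2), (3,4,w=1), (3,7,w=1), (4,8,w=2), (5,7,w=1); sum of weights 1 + 3 + 2 + 1 + 1 + 2 + 1 = 11)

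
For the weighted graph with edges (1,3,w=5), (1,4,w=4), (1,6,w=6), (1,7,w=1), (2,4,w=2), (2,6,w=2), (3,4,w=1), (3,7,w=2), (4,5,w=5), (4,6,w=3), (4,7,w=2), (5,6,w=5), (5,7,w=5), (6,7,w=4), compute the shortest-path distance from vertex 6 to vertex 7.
4 (path: 6 -> 7; weights 4 = 4)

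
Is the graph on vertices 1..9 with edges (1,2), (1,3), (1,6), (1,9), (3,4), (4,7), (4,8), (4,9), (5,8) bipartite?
Yes. Partition: {1, 4, 5}, {2, 3, 6, 7, 8, 9}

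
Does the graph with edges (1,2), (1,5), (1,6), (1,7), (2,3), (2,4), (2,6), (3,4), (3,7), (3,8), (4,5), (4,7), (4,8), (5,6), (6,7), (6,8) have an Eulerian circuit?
No (4 vertices have odd degree: {4, 5, 6, 8}; Eulerian circuit requires 0)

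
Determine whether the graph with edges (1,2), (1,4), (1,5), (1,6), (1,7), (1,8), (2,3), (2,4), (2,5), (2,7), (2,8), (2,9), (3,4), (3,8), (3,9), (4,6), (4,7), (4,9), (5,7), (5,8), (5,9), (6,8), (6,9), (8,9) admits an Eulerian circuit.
No (2 vertices have odd degree: {2, 5}; Eulerian circuit requires 0)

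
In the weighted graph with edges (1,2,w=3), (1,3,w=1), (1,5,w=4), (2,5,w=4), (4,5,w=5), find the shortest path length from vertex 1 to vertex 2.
3 (path: 1 -> 2; weights 3 = 3)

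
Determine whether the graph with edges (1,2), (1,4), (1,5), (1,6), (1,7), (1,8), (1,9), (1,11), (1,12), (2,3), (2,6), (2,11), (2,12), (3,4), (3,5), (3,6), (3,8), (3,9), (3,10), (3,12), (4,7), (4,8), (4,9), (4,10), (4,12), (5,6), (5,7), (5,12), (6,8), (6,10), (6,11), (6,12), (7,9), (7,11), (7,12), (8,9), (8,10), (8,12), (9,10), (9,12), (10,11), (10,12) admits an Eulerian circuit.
No (8 vertices have odd degree: {1, 2, 4, 5, 8, 9, 10, 11}; Eulerian circuit requires 0)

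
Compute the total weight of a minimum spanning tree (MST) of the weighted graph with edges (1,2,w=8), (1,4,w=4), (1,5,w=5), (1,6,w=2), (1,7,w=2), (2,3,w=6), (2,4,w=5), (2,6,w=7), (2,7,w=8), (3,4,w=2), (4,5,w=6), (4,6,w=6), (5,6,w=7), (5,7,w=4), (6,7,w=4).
19 (MST edges: (1,4,w=4), (1,6,w=2), (1,7,w=2), (2,4,w=5), (3,4,w=2), (5,7,w=4); sum of weights 4 + 2 + 2 + 5 + 2 + 4 = 19)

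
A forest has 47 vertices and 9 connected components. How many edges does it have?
38 (Each of the 9 component trees on V_i vertices has V_i - 1 edges; summing gives V - C = 47 - 9 = 38)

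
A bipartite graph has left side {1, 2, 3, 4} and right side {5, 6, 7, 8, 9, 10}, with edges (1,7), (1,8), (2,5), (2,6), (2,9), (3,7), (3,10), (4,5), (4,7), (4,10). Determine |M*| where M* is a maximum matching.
4 (matching: (1,8), (2,9), (3,10), (4,7); upper bound min(|L|,|R|) = min(4,6) = 4)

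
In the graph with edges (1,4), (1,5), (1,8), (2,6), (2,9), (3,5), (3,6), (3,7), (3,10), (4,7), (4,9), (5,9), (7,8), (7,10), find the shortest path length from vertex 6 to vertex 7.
2 (path: 6 -> 3 -> 7, 2 edges)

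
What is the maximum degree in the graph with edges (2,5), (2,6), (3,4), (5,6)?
2 (attained at vertices 2, 5, 6)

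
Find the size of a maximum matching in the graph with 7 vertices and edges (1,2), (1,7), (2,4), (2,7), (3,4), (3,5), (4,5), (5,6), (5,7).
3 (matching: (2,7), (3,4), (5,6); upper bound floor(n/2) = floor(7/2) = 3)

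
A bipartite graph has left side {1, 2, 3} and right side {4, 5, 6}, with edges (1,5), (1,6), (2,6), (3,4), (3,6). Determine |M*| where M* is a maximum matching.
3 (matching: (1,5), (2,6), (3,4); upper bound min(|L|,|R|) = min(3,3) = 3)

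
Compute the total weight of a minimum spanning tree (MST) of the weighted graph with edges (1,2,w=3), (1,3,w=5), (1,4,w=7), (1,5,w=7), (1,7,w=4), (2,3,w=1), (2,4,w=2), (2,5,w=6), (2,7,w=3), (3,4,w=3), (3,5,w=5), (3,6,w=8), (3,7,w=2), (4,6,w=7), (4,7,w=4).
20 (MST edges: (1,2,w=3), (2,3,w=1), (2,4,w=2), (3,5,w=5), (3,7,w=2), (4,6,w=7); sum of weights 3 + 1 + 2 + 5 + 2 + 7 = 20)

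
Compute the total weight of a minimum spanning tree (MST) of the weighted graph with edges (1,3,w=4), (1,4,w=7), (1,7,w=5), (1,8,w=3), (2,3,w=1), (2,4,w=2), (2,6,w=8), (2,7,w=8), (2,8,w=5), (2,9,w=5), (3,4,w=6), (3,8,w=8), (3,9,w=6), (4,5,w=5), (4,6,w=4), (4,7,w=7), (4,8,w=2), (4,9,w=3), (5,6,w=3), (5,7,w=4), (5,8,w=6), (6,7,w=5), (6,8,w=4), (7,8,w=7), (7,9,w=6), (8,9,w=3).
22 (MST edges: (1,8,w=3), (2,3,w=1), (2,4,w=2), (4,6,w=4), (4,8,w=2), (4,9,w=3), (5,6,w=3), (5,7,w=4); sum of weights 3 + 1 + 2 + 4 + 2 + 3 + 3 + 4 = 22)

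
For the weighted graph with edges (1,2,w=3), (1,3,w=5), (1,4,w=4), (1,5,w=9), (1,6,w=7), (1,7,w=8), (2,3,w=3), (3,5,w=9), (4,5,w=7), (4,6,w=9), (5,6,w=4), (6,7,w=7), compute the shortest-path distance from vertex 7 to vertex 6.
7 (path: 7 -> 6; weights 7 = 7)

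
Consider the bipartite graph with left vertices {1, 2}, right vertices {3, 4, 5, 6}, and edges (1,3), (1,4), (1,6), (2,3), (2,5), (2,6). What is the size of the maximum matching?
2 (matching: (1,6), (2,5); upper bound min(|L|,|R|) = min(2,4) = 2)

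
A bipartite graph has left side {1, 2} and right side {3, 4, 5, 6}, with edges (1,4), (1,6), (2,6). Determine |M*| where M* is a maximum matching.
2 (matching: (1,4), (2,6); upper bound min(|L|,|R|) = min(2,4) = 2)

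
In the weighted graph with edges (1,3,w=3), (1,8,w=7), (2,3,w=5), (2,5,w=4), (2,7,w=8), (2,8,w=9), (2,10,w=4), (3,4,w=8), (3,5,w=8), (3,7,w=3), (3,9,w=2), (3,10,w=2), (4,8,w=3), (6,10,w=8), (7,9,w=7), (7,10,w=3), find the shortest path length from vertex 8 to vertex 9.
12 (path: 8 -> 1 -> 3 -> 9; weights 7 + 3 + 2 = 12)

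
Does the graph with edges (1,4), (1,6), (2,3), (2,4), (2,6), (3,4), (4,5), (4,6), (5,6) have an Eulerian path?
Yes (the graph is connected and exactly 2 vertices have odd degree: {2, 4}; any Eulerian path must start and end at those)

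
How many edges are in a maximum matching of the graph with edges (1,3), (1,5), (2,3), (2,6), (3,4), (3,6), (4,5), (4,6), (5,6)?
3 (matching: (1,5), (2,6), (3,4); upper bound floor(n/2) = floor(6/2) = 3)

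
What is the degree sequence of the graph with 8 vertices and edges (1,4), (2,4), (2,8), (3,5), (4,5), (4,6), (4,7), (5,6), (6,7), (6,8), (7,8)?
[5, 4, 3, 3, 3, 2, 1, 1] (degrees: deg(1)=1, deg(2)=2, deg(3)=1, deg(4)=5, deg(5)=3, deg(6)=4, deg(7)=3, deg(8)=3)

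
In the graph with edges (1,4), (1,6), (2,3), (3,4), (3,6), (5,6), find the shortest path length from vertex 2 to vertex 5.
3 (path: 2 -> 3 -> 6 -> 5, 3 edges)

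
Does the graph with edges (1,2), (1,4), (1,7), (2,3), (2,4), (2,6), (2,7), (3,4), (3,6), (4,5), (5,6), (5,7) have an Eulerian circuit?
No (6 vertices have odd degree: {1, 2, 3, 5, 6, 7}; Eulerian circuit requires 0)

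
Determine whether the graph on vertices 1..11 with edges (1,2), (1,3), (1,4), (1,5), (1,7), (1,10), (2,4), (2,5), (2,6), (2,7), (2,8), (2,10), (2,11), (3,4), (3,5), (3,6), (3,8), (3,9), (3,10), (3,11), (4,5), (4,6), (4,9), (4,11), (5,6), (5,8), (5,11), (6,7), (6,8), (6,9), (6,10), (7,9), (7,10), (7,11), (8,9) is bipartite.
No (odd cycle of length 3: 4 -> 1 -> 5 -> 4)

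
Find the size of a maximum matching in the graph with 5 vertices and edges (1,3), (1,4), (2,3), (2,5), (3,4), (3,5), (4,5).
2 (matching: (2,3), (4,5); upper bound floor(n/2) = floor(5/2) = 2)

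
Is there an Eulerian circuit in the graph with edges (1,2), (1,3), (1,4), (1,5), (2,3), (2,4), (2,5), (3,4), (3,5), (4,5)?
Yes (the graph is connected and all 5 vertices have even degree)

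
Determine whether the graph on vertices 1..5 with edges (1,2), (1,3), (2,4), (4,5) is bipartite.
Yes. Partition: {1, 4}, {2, 3, 5}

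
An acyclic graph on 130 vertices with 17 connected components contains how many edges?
113 (Each of the 17 component trees on V_i vertices has V_i - 1 edges; summing gives V - C = 130 - 17 = 113)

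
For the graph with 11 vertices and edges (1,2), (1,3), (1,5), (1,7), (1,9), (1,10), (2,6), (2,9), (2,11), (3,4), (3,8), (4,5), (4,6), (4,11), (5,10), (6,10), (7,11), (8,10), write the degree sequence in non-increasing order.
[6, 4, 4, 4, 3, 3, 3, 3, 2, 2, 2] (degrees: deg(1)=6, deg(2)=4, deg(3)=3, deg(4)=4, deg(5)=3, deg(6)=3, deg(7)=2, deg(8)=2, deg(9)=2, deg(10)=4, deg(11)=3)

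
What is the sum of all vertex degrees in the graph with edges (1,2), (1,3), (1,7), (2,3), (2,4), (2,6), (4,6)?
14 (handshake: sum of degrees = 2|E| = 2 x 7 = 14)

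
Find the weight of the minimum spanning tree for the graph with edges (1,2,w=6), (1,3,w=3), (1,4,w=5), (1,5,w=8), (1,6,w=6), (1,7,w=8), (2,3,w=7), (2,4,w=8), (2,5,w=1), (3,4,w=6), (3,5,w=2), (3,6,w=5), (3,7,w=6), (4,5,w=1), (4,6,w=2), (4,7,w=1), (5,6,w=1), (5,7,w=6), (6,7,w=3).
9 (MST edges: (1,3,w=3), (2,5,w=1), (3,5,w=2), (4,5,w=1), (4,7,w=1), (5,6,w=1); sum of weights 3 + 1 + 2 + 1 + 1 + 1 = 9)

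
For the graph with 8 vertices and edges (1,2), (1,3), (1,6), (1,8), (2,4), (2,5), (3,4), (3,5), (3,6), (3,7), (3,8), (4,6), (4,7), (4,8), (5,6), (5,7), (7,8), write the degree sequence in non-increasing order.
[6, 5, 4, 4, 4, 4, 4, 3] (degrees: deg(1)=4, deg(2)=3, deg(3)=6, deg(4)=5, deg(5)=4, deg(6)=4, deg(7)=4, deg(8)=4)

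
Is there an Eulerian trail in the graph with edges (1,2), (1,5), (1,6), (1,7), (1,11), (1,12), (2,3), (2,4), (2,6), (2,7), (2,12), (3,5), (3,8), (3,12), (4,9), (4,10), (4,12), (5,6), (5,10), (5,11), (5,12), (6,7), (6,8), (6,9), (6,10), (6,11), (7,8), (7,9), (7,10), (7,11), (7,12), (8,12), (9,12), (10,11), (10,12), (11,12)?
Yes — and in fact it has an Eulerian circuit (the graph is connected and all 12 vertices have even degree)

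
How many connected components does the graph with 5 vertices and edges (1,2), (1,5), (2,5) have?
3 (components: {1, 2, 5}, {3}, {4})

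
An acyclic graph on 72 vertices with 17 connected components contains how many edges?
55 (Each of the 17 component trees on V_i vertices has V_i - 1 edges; summing gives V - C = 72 - 17 = 55)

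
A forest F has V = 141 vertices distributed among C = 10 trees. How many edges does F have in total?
131 (Each of the 10 component trees on V_i vertices has V_i - 1 edges; summing gives V - C = 141 - 10 = 131)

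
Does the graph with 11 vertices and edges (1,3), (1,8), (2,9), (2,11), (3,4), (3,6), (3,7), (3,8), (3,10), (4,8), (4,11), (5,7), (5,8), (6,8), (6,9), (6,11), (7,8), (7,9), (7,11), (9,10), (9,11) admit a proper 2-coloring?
No (odd cycle of length 3: 3 -> 1 -> 8 -> 3)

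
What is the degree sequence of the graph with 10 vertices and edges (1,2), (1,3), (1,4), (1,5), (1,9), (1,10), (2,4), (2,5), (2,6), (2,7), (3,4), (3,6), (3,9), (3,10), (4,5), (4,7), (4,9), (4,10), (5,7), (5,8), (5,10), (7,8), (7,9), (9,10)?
[7, 6, 6, 5, 5, 5, 5, 5, 2, 2] (degrees: deg(1)=6, deg(2)=5, deg(3)=5, deg(4)=7, deg(5)=6, deg(6)=2, deg(7)=5, deg(8)=2, deg(9)=5, deg(10)=5)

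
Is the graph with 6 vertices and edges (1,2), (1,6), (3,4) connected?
No, it has 3 components: {1, 2, 6}, {3, 4}, {5}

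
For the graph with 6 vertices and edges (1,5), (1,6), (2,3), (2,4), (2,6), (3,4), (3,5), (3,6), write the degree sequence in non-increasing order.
[4, 3, 3, 2, 2, 2] (degrees: deg(1)=2, deg(2)=3, deg(3)=4, deg(4)=2, deg(5)=2, deg(6)=3)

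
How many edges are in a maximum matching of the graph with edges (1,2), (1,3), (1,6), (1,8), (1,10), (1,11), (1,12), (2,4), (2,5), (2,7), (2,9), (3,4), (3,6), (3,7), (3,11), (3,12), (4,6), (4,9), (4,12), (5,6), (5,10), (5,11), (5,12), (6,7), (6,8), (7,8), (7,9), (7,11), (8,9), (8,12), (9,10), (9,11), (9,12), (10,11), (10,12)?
6 (matching: (1,12), (2,7), (3,4), (5,10), (6,8), (9,11); upper bound floor(n/2) = floor(12/2) = 6)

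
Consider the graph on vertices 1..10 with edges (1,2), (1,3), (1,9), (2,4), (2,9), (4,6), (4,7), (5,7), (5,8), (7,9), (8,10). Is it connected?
Yes (BFS from 1 visits [1, 2, 3, 9, 4, 7, 6, 5, 8, 10] — all 10 vertices reached)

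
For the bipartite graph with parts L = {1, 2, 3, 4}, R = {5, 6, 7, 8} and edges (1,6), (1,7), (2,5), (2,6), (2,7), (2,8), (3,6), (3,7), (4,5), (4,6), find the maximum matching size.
4 (matching: (1,7), (2,8), (3,6), (4,5); upper bound min(|L|,|R|) = min(4,4) = 4)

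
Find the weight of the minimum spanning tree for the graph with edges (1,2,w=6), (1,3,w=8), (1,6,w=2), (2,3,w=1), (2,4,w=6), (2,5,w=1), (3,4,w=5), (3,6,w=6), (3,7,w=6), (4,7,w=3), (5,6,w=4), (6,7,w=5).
16 (MST edges: (1,6,w=2), (2,3,w=1), (2,5,w=1), (3,4,w=5), (4,7,w=3), (5,6,w=4); sum of weights 2 + 1 + 1 + 5 + 3 + 4 = 16)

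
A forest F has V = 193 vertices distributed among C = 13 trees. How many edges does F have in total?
180 (Each of the 13 component trees on V_i vertices has V_i - 1 edges; summing gives V - C = 193 - 13 = 180)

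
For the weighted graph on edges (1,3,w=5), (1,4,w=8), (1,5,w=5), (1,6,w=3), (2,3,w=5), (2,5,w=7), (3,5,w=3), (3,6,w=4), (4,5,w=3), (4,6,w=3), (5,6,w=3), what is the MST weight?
17 (MST edges: (1,6,w=3), (2,3,w=5), (3,5,w=3), (4,5,w=3), (4,6,w=3); sum of weights 3 + 5 + 3 + 3 + 3 = 17)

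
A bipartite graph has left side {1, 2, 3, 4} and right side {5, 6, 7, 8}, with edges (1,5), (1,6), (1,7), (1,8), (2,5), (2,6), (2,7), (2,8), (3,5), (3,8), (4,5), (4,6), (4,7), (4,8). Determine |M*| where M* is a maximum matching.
4 (matching: (1,8), (2,7), (3,5), (4,6); upper bound min(|L|,|R|) = min(4,4) = 4)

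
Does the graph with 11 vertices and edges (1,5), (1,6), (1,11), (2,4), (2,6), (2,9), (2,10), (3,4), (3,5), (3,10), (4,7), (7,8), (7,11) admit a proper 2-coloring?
Yes. Partition: {1, 2, 3, 7}, {4, 5, 6, 8, 9, 10, 11}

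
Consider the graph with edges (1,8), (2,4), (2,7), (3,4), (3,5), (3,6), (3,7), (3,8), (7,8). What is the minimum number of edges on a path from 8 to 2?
2 (path: 8 -> 7 -> 2, 2 edges)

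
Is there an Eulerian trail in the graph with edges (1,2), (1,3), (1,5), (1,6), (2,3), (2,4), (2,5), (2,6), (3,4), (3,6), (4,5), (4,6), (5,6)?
Yes (the graph is connected and exactly 2 vertices have odd degree: {2, 6}; any Eulerian path must start and end at those)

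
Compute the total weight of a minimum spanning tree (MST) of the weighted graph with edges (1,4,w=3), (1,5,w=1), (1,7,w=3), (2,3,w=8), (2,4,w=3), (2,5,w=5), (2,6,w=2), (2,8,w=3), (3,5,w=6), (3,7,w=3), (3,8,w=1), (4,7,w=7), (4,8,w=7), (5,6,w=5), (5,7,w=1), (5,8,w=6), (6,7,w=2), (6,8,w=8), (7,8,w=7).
13 (MST edges: (1,4,w=3), (1,5,w=1), (2,6,w=2), (2,8,w=3), (3,8,w=1), (5,7,w=1), (6,7,w=2); sum of weights 3 + 1 + 2 + 3 + 1 + 1 + 2 = 13)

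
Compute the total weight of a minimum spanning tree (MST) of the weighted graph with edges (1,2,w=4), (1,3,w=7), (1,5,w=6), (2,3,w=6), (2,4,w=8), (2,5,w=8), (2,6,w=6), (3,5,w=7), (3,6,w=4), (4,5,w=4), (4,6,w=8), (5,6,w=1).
19 (MST edges: (1,2,w=4), (1,5,w=6), (3,6,w=4), (4,5,w=4), (5,6,w=1); sum of weights 4 + 6 + 4 + 4 + 1 = 19)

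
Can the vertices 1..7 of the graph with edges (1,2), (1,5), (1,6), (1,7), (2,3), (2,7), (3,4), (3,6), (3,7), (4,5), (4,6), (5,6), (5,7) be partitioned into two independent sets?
No (odd cycle of length 3: 6 -> 1 -> 5 -> 6)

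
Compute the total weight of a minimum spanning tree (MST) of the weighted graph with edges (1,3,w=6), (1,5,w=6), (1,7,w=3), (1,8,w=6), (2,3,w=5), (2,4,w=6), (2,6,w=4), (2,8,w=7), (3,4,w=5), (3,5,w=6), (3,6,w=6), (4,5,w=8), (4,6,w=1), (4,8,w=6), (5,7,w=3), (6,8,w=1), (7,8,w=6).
23 (MST edges: (1,7,w=3), (1,8,w=6), (2,3,w=5), (2,6,w=4), (4,6,w=1), (5,7,w=3), (6,8,w=1); sum of weights 3 + 6 + 5 + 4 + 1 + 3 + 1 = 23)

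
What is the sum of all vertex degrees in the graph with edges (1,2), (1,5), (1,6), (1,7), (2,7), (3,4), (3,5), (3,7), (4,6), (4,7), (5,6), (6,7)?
24 (handshake: sum of degrees = 2|E| = 2 x 12 = 24)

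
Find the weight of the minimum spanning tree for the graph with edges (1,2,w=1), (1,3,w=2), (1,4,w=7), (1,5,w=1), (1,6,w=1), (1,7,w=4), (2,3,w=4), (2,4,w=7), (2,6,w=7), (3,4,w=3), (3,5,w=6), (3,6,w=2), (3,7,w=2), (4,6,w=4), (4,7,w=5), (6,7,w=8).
10 (MST edges: (1,2,w=1), (1,3,w=2), (1,5,w=1), (1,6,w=1), (3,4,w=3), (3,7,w=2); sum of weights 1 + 2 + 1 + 1 + 3 + 2 = 10)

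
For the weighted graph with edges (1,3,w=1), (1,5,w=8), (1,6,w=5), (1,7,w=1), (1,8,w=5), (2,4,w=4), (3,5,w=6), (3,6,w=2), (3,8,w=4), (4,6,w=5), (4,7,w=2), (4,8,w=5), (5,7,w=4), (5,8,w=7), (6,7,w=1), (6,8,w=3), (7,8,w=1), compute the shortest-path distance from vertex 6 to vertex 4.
3 (path: 6 -> 7 -> 4; weights 1 + 2 = 3)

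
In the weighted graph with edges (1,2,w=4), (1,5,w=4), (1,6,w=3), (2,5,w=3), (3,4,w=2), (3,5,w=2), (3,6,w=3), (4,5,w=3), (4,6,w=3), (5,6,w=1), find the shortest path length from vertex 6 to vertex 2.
4 (path: 6 -> 5 -> 2; weights 1 + 3 = 4)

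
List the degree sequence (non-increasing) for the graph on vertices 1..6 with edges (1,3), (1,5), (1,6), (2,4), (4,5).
[3, 2, 2, 1, 1, 1] (degrees: deg(1)=3, deg(2)=1, deg(3)=1, deg(4)=2, deg(5)=2, deg(6)=1)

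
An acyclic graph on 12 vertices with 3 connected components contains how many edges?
9 (Each of the 3 component trees on V_i vertices has V_i - 1 edges; summing gives V - C = 12 - 3 = 9)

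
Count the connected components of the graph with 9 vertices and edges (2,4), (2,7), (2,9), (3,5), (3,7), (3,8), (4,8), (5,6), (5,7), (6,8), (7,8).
2 (components: {1}, {2, 3, 4, 5, 6, 7, 8, 9})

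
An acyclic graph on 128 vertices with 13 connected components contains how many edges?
115 (Each of the 13 component trees on V_i vertices has V_i - 1 edges; summing gives V - C = 128 - 13 = 115)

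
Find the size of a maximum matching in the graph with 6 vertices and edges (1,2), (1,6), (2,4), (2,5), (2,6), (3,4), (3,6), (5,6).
3 (matching: (1,2), (3,4), (5,6); upper bound floor(n/2) = floor(6/2) = 3)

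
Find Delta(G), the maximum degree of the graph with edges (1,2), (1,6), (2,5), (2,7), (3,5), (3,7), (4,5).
3 (attained at vertices 2, 5)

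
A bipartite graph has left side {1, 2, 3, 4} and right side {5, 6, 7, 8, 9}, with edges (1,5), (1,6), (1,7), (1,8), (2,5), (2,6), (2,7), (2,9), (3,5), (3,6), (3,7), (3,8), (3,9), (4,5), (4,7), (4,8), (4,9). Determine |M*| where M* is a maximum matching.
4 (matching: (1,8), (2,9), (3,6), (4,7); upper bound min(|L|,|R|) = min(4,5) = 4)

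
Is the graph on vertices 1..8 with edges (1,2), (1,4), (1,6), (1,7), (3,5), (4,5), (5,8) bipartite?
Yes. Partition: {1, 5}, {2, 3, 4, 6, 7, 8}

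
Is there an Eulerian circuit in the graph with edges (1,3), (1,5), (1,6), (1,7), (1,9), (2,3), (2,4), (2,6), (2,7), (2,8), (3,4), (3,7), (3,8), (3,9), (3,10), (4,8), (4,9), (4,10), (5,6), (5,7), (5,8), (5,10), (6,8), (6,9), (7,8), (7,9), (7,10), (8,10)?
No (10 vertices have odd degree: {1, 2, 3, 4, 5, 6, 7, 8, 9, 10}; Eulerian circuit requires 0)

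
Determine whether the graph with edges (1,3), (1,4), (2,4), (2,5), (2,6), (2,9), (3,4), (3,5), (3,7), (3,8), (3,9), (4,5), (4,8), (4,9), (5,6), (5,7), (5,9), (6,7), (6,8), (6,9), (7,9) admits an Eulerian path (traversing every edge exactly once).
Yes (the graph is connected and exactly 2 vertices have odd degree: {6, 8}; any Eulerian path must start and end at those)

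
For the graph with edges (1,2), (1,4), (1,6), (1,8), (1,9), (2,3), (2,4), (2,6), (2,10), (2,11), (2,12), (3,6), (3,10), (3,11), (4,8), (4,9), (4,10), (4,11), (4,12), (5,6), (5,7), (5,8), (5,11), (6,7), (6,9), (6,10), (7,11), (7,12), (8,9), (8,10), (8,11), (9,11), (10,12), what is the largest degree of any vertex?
7 (attained at vertices 2, 4, 6, 11)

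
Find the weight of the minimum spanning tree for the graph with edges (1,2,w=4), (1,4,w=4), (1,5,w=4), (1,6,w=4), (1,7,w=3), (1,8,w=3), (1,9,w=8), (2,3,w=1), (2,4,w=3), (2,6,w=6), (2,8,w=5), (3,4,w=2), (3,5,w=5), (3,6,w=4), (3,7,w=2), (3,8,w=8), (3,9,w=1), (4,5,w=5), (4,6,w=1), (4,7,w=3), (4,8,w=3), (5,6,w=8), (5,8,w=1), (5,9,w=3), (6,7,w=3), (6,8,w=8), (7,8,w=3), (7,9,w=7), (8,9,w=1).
12 (MST edges: (1,7,w=3), (2,3,w=1), (3,4,w=2), (3,7,w=2), (3,9,w=1), (4,6,w=1), (5,8,w=1), (8,9,w=1); sum of weights 3 + 1 + 2 + 2 + 1 + 1 + 1 + 1 = 12)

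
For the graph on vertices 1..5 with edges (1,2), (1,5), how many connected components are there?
3 (components: {1, 2, 5}, {3}, {4})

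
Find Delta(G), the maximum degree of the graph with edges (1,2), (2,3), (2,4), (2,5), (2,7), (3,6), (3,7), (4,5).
5 (attained at vertex 2)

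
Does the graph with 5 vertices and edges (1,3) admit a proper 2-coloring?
Yes. Partition: {1, 2, 4, 5}, {3}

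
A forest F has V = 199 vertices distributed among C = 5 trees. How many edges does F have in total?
194 (Each of the 5 component trees on V_i vertices has V_i - 1 edges; summing gives V - C = 199 - 5 = 194)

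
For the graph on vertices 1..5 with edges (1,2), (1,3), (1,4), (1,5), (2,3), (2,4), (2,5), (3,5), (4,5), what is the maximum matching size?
2 (matching: (1,5), (2,4); upper bound floor(n/2) = floor(5/2) = 2)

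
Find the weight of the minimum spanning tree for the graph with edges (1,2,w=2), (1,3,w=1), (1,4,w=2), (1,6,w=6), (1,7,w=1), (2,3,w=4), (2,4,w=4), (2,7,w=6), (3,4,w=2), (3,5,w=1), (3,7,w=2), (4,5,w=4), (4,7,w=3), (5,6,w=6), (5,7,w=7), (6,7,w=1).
8 (MST edges: (1,2,w=2), (1,3,w=1), (1,4,w=2), (1,7,w=1), (3,5,w=1), (6,7,w=1); sum of weights 2 + 1 + 2 + 1 + 1 + 1 = 8)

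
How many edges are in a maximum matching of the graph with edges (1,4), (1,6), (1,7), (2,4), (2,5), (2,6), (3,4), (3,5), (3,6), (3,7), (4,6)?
3 (matching: (1,7), (2,5), (4,6); upper bound floor(n/2) = floor(7/2) = 3)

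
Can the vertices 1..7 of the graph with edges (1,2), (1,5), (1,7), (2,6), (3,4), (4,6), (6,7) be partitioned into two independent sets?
Yes. Partition: {1, 3, 6}, {2, 4, 5, 7}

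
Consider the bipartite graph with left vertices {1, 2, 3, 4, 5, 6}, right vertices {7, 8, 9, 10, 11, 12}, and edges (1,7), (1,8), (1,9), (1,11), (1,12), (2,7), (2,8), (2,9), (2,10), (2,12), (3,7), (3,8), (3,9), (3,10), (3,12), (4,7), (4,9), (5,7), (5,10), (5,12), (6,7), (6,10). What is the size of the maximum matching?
6 (matching: (1,11), (2,12), (3,8), (4,9), (5,10), (6,7); upper bound min(|L|,|R|) = min(6,6) = 6)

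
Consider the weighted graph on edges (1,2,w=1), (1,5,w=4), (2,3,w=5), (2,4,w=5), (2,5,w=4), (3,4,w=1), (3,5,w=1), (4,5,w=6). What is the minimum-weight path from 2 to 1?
1 (path: 2 -> 1; weights 1 = 1)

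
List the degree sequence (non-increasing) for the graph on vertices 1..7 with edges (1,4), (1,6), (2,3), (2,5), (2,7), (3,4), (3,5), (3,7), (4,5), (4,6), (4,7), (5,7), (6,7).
[5, 5, 4, 4, 3, 3, 2] (degrees: deg(1)=2, deg(2)=3, deg(3)=4, deg(4)=5, deg(5)=4, deg(6)=3, deg(7)=5)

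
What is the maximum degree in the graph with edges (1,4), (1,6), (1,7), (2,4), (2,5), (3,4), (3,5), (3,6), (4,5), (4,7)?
5 (attained at vertex 4)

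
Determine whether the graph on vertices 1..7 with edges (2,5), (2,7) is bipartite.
Yes. Partition: {1, 2, 3, 4, 6}, {5, 7}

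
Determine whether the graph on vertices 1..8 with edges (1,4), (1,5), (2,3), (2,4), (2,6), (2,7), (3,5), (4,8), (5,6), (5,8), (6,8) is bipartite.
No (odd cycle of length 3: 8 -> 5 -> 6 -> 8)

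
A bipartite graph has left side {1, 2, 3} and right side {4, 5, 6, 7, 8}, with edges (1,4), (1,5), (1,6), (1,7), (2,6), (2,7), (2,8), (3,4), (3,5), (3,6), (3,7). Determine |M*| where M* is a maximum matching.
3 (matching: (1,7), (2,8), (3,6); upper bound min(|L|,|R|) = min(3,5) = 3)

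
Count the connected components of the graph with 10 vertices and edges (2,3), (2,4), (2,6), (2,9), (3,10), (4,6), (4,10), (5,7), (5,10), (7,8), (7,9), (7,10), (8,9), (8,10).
2 (components: {1}, {2, 3, 4, 5, 6, 7, 8, 9, 10})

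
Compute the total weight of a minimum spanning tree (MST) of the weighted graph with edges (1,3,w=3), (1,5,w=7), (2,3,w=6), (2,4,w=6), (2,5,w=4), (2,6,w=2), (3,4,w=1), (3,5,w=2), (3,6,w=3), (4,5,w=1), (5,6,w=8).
10 (MST edges: (1,3,w=3), (2,6,w=2), (3,4,w=1), (3,6,w=3), (4,5,w=1); sum of weights 3 + 2 + 1 + 3 + 1 = 10)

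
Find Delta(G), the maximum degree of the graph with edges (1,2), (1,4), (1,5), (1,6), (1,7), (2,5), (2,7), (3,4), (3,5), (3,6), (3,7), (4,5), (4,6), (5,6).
5 (attained at vertices 1, 5)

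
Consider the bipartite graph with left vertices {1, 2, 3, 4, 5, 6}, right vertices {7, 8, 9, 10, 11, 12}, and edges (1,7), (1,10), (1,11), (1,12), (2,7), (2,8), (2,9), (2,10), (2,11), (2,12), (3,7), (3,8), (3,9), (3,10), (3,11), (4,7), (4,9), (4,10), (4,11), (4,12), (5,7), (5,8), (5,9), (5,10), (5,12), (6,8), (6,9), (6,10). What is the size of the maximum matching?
6 (matching: (1,12), (2,11), (3,10), (4,9), (5,7), (6,8); upper bound min(|L|,|R|) = min(6,6) = 6)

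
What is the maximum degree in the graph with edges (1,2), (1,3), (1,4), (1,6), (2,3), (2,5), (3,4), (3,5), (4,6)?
4 (attained at vertices 1, 3)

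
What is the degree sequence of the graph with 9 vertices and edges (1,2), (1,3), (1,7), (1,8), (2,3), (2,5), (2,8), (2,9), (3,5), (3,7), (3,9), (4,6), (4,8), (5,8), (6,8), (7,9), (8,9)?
[6, 5, 5, 4, 4, 3, 3, 2, 2] (degrees: deg(1)=4, deg(2)=5, deg(3)=5, deg(4)=2, deg(5)=3, deg(6)=2, deg(7)=3, deg(8)=6, deg(9)=4)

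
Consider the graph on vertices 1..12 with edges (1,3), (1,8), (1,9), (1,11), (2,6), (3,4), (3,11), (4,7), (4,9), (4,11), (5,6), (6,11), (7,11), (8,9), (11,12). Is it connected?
No, it has 2 components: {1, 2, 3, 4, 5, 6, 7, 8, 9, 11, 12}, {10}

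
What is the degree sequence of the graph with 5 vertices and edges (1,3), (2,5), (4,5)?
[2, 1, 1, 1, 1] (degrees: deg(1)=1, deg(2)=1, deg(3)=1, deg(4)=1, deg(5)=2)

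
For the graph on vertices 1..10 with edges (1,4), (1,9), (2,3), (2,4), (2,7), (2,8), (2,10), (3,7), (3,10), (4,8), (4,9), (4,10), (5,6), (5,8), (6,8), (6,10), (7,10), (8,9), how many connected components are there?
1 (components: {1, 2, 3, 4, 5, 6, 7, 8, 9, 10})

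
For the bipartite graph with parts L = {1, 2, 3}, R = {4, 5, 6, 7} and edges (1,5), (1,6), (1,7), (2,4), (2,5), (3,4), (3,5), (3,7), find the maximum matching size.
3 (matching: (1,6), (2,5), (3,7); upper bound min(|L|,|R|) = min(3,4) = 3)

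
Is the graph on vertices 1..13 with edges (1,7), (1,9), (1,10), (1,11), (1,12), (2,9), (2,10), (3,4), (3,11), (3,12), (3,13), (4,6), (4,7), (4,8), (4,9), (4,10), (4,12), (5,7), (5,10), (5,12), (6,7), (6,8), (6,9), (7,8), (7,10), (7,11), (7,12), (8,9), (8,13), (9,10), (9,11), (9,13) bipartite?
No (odd cycle of length 3: 7 -> 1 -> 10 -> 7)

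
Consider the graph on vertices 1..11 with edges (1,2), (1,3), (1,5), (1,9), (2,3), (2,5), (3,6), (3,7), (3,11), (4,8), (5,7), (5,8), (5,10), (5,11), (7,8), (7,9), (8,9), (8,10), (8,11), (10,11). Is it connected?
Yes (BFS from 1 visits [1, 2, 3, 5, 9, 6, 7, 11, 8, 10, 4] — all 11 vertices reached)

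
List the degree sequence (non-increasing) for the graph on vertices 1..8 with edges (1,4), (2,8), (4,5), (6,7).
[2, 1, 1, 1, 1, 1, 1, 0] (degrees: deg(1)=1, deg(2)=1, deg(3)=0, deg(4)=2, deg(5)=1, deg(6)=1, deg(7)=1, deg(8)=1)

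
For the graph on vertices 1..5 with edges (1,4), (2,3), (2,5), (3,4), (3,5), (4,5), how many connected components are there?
1 (components: {1, 2, 3, 4, 5})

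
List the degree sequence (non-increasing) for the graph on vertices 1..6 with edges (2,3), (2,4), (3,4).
[2, 2, 2, 0, 0, 0] (degrees: deg(1)=0, deg(2)=2, deg(3)=2, deg(4)=2, deg(5)=0, deg(6)=0)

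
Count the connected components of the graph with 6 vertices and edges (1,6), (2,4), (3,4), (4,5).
2 (components: {1, 6}, {2, 3, 4, 5})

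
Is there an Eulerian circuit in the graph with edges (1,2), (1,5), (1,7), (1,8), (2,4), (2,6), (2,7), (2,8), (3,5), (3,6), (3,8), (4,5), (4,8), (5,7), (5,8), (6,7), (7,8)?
No (6 vertices have odd degree: {2, 3, 4, 5, 6, 7}; Eulerian circuit requires 0)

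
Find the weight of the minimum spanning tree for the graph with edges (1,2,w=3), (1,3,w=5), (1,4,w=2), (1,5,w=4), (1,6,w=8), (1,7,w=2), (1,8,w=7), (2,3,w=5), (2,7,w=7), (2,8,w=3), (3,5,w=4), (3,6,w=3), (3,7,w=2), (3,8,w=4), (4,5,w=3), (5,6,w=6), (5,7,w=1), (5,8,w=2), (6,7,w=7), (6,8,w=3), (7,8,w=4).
15 (MST edges: (1,2,w=3), (1,4,w=2), (1,7,w=2), (3,6,w=3), (3,7,w=2), (5,7,w=1), (5,8,w=2); sum of weights 3 + 2 + 2 + 3 + 2 + 1 + 2 = 15)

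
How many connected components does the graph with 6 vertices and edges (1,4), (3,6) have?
4 (components: {1, 4}, {2}, {3, 6}, {5})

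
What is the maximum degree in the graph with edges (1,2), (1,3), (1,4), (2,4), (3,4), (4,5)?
4 (attained at vertex 4)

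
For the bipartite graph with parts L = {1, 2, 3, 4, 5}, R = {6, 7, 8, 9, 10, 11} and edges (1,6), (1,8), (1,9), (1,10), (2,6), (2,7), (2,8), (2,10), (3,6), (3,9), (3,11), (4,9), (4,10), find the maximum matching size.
4 (matching: (1,10), (2,8), (3,11), (4,9); upper bound min(|L|,|R|) = min(5,6) = 5)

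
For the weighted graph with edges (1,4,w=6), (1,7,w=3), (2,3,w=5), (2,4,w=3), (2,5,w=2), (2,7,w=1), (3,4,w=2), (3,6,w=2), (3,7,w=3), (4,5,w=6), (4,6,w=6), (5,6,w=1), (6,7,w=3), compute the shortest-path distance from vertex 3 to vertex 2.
4 (path: 3 -> 7 -> 2; weights 3 + 1 = 4)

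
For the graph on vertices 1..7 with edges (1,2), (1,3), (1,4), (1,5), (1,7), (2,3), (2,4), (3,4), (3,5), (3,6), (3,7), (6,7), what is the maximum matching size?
3 (matching: (1,5), (3,4), (6,7); upper bound floor(n/2) = floor(7/2) = 3)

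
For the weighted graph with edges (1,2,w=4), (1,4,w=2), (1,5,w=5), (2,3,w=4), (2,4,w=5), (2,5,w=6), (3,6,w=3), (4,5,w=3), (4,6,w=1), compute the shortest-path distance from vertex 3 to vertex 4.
4 (path: 3 -> 6 -> 4; weights 3 + 1 = 4)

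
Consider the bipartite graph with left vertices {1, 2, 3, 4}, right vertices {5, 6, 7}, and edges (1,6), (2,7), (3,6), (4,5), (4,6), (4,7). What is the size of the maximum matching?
3 (matching: (1,6), (2,7), (4,5); upper bound min(|L|,|R|) = min(4,3) = 3)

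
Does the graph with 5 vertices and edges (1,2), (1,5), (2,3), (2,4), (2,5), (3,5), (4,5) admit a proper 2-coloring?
No (odd cycle of length 3: 5 -> 1 -> 2 -> 5)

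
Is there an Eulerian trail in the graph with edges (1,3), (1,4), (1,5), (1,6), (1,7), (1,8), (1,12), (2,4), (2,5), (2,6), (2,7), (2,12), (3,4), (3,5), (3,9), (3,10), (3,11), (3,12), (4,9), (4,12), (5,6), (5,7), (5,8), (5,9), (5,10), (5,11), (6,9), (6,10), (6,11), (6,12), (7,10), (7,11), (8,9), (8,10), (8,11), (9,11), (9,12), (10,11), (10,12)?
No (12 vertices have odd degree: {1, 2, 3, 4, 5, 6, 7, 8, 9, 10, 11, 12}; Eulerian path requires 0 or 2)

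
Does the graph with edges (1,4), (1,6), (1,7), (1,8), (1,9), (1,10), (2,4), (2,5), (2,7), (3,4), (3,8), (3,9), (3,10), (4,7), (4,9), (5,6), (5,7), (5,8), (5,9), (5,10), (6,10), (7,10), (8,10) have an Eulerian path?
No (4 vertices have odd degree: {2, 4, 6, 7}; Eulerian path requires 0 or 2)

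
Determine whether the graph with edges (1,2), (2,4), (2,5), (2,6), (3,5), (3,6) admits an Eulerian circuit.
No (2 vertices have odd degree: {1, 4}; Eulerian circuit requires 0)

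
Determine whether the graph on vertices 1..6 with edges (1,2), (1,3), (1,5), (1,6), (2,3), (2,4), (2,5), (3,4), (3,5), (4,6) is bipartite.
No (odd cycle of length 3: 3 -> 1 -> 2 -> 3)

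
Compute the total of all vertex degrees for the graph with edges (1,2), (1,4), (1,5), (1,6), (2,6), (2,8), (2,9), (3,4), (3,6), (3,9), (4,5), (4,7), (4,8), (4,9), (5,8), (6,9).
32 (handshake: sum of degrees = 2|E| = 2 x 16 = 32)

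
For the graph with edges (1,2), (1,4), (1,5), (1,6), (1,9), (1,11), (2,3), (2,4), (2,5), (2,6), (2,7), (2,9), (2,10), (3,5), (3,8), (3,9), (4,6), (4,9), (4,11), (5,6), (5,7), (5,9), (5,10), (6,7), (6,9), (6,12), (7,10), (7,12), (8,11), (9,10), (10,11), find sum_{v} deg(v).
62 (handshake: sum of degrees = 2|E| = 2 x 31 = 62)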